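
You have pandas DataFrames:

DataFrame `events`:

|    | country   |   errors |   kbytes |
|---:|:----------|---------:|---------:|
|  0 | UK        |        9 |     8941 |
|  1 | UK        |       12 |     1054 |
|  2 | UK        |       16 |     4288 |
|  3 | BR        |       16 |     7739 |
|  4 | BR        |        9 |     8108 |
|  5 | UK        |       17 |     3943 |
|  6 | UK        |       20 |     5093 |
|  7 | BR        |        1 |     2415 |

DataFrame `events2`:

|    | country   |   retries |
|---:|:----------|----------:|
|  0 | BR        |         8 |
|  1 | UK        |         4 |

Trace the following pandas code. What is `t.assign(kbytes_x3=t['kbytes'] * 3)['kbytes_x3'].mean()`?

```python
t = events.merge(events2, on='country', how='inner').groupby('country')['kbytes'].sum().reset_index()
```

62371.5

merge on 'country' (how='inner') → 8 rows:
  country  errors  kbytes  retries
0      UK       9    8941        4
1      UK      12    1054        4
2      UK      16    4288        4
3      BR      16    7739        8
4      BR       9    8108        8
5      UK      17    3943        4
6      UK      20    5093        4
7      BR       1    2415        8
group by country, sum of kbytes:
country
BR    18262
UK    23319
Name: kbytes, dtype: int64
reset_index():
  country  kbytes
0      BR   18262
1      UK   23319
add column kbytes_x3 = t['kbytes'] * 3:
  country  kbytes  kbytes_x3
0      BR   18262      54786
1      UK   23319      69957
Reading off the mean of column 'kbytes_x3', we get 62371.5.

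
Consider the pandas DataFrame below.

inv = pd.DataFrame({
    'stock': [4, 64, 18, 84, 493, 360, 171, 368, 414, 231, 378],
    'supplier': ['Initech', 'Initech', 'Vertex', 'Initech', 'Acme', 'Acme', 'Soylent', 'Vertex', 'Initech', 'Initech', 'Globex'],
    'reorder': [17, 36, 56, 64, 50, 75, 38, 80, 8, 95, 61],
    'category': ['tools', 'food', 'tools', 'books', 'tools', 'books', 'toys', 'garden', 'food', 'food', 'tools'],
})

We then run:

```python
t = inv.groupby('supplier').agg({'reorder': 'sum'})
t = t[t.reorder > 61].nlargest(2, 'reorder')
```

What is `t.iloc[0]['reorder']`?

group by supplier, sum of reorder:
          reorder
supplier         
Acme          125
Globex         61
Initech       220
Soylent        38
Vertex        136
filter rows where reorder > 61:
          reorder
supplier         
Acme          125
Initech       220
Vertex        136
take 2 rows with largest reorder:
          reorder
supplier         
Initech       220
Vertex        136
So iloc[0]['reorder'] = 220.

220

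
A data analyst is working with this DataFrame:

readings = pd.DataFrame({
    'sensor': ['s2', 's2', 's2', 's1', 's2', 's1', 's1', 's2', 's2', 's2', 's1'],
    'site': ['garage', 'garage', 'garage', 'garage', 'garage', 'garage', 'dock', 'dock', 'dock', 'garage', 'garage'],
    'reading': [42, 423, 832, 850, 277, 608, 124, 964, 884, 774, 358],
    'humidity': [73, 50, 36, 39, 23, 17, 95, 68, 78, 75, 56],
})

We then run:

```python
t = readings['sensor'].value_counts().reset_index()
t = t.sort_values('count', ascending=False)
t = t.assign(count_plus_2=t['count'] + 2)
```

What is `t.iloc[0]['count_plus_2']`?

value_counts of sensor:
sensor
s2    7
s1    4
Name: count, dtype: int64
reset_index():
  sensor  count
0     s2      7
1     s1      4
sort by count descending:
  sensor  count
0     s2      7
1     s1      4
add column count_plus_2 = t['count'] + 2:
  sensor  count  count_plus_2
0     s2      7             9
1     s1      4             6

9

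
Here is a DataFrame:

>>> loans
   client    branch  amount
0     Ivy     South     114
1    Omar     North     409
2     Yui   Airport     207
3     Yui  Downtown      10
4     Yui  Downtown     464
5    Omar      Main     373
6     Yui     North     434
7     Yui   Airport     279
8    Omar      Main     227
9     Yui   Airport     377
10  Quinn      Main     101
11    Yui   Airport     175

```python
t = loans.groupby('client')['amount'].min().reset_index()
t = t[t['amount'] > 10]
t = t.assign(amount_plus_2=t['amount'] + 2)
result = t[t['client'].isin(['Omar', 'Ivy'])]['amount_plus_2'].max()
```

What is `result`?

group by client, min of amount:
client
Ivy      114
Omar     227
Quinn    101
Yui       10
Name: amount, dtype: int64
reset_index():
  client  amount
0    Ivy     114
1   Omar     227
2  Quinn     101
3    Yui      10
filter rows where amount > 10:
  client  amount
0    Ivy     114
1   Omar     227
2  Quinn     101
add column amount_plus_2 = t['amount'] + 2:
  client  amount  amount_plus_2
0    Ivy     114            116
1   Omar     227            229
2  Quinn     101            103
filter rows where client in ['Omar', 'Ivy']:
  client  amount  amount_plus_2
0    Ivy     114            116
1   Omar     227            229
Hence 229.

229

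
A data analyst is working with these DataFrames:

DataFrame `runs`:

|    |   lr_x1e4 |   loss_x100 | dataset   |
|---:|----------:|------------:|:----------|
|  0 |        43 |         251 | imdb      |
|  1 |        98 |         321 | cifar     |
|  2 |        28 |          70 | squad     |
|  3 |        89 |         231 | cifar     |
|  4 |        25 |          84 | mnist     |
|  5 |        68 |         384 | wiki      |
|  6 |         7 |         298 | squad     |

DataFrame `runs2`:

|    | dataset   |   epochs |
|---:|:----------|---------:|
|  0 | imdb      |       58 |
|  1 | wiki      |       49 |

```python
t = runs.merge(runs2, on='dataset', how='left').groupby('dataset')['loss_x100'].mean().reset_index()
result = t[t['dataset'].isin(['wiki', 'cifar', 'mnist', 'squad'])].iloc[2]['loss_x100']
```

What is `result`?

184.0

merge on 'dataset' (how='left') → 7 rows:
   lr_x1e4  loss_x100 dataset  epochs
0       43        251    imdb    58.0
1       98        321   cifar     NaN
2       28         70   squad     NaN
3       89        231   cifar     NaN
4       25         84   mnist     NaN
5       68        384    wiki    49.0
6        7        298   squad     NaN
group by dataset, mean of loss_x100:
dataset
cifar    276.0
imdb     251.0
mnist     84.0
squad    184.0
wiki     384.0
Name: loss_x100, dtype: float64
reset_index():
  dataset  loss_x100
0   cifar      276.0
1    imdb      251.0
2   mnist       84.0
3   squad      184.0
4    wiki      384.0
filter rows where dataset in ['wiki', 'cifar', 'mnist', 'squad']:
  dataset  loss_x100
0   cifar      276.0
2   mnist       84.0
3   squad      184.0
4    wiki      384.0
value at position 2, column 'loss_x100' → 184.0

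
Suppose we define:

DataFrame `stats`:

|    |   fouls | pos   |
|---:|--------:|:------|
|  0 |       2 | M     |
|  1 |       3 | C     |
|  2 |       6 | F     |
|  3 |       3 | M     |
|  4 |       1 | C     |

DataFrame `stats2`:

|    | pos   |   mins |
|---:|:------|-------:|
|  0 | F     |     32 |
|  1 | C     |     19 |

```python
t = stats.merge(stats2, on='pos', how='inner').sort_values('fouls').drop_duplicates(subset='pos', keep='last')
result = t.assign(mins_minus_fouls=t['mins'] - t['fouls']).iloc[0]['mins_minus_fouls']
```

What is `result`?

merge on 'pos' (how='inner') → 3 rows:
   fouls pos  mins
0      3   C    19
1      6   F    32
2      1   C    19
sort by fouls:
   fouls pos  mins
2      1   C    19
0      3   C    19
1      6   F    32
drop duplicate pos (keep=last):
   fouls pos  mins
0      3   C    19
1      6   F    32
add column mins_minus_fouls = t['mins'] - t['fouls']:
   fouls pos  mins  mins_minus_fouls
0      3   C    19                16
1      6   F    32                26
Taking the value at position 0, column 'mins_minus_fouls' gives 16.

16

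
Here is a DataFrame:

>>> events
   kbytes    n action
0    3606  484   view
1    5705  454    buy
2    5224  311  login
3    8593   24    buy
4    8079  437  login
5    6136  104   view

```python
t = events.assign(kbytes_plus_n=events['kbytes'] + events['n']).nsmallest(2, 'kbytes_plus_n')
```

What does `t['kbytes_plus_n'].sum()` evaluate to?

add column kbytes_plus_n = events['kbytes'] + events['n']:
   kbytes    n action  kbytes_plus_n
0    3606  484   view           4090
1    5705  454    buy           6159
2    5224  311  login           5535
3    8593   24    buy           8617
4    8079  437  login           8516
5    6136  104   view           6240
take 2 rows with smallest kbytes_plus_n:
   kbytes    n action  kbytes_plus_n
0    3606  484   view           4090
2    5224  311  login           5535

9625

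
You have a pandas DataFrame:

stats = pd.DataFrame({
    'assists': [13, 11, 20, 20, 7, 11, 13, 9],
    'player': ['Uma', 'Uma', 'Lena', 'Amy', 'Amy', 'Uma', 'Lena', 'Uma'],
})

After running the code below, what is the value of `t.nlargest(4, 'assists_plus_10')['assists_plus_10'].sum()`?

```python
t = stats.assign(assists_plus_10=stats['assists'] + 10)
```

106

add column assists_plus_10 = stats['assists'] + 10:
   assists player  assists_plus_10
0       13    Uma               23
1       11    Uma               21
2       20   Lena               30
3       20    Amy               30
4        7    Amy               17
5       11    Uma               21
6       13   Lena               23
7        9    Uma               19
take 4 rows with largest assists_plus_10:
   assists player  assists_plus_10
2       20   Lena               30
3       20    Amy               30
0       13    Uma               23
6       13   Lena               23
Hence 106.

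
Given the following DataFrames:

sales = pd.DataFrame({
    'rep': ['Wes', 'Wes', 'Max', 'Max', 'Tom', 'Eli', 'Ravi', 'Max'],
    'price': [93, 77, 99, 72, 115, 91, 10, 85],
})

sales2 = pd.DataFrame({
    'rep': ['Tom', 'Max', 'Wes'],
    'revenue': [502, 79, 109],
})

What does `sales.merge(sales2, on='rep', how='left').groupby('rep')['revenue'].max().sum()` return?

merge on 'rep' (how='left') → 8 rows:
    rep  price  revenue
0   Wes     93    109.0
1   Wes     77    109.0
2   Max     99     79.0
3   Max     72     79.0
4   Tom    115    502.0
5   Eli     91      NaN
6  Ravi     10      NaN
7   Max     85     79.0
group by rep, max of revenue:
rep
Eli       NaN
Max      79.0
Ravi      NaN
Tom     502.0
Wes     109.0
Name: revenue, dtype: float64

690.0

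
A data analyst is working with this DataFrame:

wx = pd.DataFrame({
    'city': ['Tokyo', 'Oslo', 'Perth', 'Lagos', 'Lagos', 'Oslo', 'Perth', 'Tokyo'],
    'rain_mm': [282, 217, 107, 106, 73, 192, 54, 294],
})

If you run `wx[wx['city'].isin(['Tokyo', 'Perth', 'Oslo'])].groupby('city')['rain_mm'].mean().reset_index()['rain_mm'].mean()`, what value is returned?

filter rows where city in ['Tokyo', 'Perth', 'Oslo']:
    city  rain_mm
0  Tokyo      282
1   Oslo      217
2  Perth      107
5   Oslo      192
6  Perth       54
7  Tokyo      294
group by city, mean of rain_mm:
city
Oslo     204.5
Perth     80.5
Tokyo    288.0
Name: rain_mm, dtype: float64
reset_index():
    city  rain_mm
0   Oslo    204.5
1  Perth     80.5
2  Tokyo    288.0
Hence 191.0.

191.0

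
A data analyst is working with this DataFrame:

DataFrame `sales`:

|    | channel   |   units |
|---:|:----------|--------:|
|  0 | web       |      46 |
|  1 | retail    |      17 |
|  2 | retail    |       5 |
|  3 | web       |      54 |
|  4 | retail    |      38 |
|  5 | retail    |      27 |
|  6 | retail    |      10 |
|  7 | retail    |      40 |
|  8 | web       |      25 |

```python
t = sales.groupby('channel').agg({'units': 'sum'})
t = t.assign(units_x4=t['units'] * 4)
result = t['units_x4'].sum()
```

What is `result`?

group by channel, sum of units:
         units
channel       
retail     137
web        125
add column units_x4 = t['units'] * 4:
         units  units_x4
channel                 
retail     137       548
web        125       500
Then the sum of column 'units_x4': 1048

1048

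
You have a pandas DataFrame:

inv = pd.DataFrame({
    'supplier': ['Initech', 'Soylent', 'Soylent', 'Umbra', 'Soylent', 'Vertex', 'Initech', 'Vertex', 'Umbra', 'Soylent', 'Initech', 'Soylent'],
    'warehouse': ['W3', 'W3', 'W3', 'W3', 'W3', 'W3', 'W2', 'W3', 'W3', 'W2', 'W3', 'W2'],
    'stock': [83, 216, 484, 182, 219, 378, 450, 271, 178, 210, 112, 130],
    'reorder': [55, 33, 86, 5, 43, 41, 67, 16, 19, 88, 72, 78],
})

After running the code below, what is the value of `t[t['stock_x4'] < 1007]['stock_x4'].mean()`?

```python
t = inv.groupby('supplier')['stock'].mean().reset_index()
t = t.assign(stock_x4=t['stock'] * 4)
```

group by supplier, mean of stock:
supplier
Initech    215.0
Soylent    251.8
Umbra      180.0
Vertex     324.5
Name: stock, dtype: float64
reset_index():
  supplier  stock
0  Initech  215.0
1  Soylent  251.8
2    Umbra  180.0
3   Vertex  324.5
add column stock_x4 = t['stock'] * 4:
  supplier  stock  stock_x4
0  Initech  215.0     860.0
1  Soylent  251.8    1007.2
2    Umbra  180.0     720.0
3   Vertex  324.5    1298.0
filter rows where stock_x4 < 1007:
  supplier  stock  stock_x4
0  Initech  215.0     860.0
2    Umbra  180.0     720.0

790.0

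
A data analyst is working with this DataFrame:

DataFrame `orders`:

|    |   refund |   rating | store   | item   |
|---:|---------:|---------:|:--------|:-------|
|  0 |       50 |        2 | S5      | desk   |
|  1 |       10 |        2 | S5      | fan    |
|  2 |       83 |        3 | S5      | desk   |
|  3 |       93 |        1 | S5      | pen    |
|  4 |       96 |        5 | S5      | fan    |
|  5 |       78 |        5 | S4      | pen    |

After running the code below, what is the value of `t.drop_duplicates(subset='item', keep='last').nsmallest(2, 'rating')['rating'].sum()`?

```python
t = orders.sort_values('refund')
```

sort by refund:
   refund  rating store  item
1      10       2    S5   fan
0      50       2    S5  desk
5      78       5    S4   pen
2      83       3    S5  desk
3      93       1    S5   pen
4      96       5    S5   fan
drop duplicate item (keep=last):
   refund  rating store  item
2      83       3    S5  desk
3      93       1    S5   pen
4      96       5    S5   fan
take 2 rows with smallest rating:
   refund  rating store  item
3      93       1    S5   pen
2      83       3    S5  desk
Then the sum of column 'rating': 4

4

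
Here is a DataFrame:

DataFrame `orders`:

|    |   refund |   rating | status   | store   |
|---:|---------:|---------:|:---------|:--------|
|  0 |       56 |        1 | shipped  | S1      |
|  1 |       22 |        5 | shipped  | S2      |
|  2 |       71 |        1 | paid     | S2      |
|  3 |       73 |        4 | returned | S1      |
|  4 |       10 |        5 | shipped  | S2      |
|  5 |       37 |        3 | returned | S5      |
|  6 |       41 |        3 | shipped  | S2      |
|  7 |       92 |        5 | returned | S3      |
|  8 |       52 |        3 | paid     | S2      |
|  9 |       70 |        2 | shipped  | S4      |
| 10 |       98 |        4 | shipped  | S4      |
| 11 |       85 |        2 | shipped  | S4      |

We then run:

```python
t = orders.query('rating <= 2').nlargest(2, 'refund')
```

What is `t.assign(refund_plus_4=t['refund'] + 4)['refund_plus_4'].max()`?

filter rows where rating <= 2:
    refund  rating   status store
0       56       1  shipped    S1
2       71       1     paid    S2
9       70       2  shipped    S4
11      85       2  shipped    S4
take 2 rows with largest refund:
    refund  rating   status store
11      85       2  shipped    S4
2       71       1     paid    S2
add column refund_plus_4 = t['refund'] + 4:
    refund  rating   status store  refund_plus_4
11      85       2  shipped    S4             89
2       71       1     paid    S2             75
Taking the max of column 'refund_plus_4' gives 89.

89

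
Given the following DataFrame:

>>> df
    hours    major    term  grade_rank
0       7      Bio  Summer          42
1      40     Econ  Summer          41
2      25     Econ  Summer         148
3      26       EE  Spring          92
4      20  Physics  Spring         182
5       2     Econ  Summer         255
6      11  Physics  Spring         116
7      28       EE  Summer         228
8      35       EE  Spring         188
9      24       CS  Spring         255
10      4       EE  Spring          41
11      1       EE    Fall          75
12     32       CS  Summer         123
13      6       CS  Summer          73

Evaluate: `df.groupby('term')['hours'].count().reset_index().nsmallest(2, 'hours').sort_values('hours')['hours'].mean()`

3.5

group by term, count of hours:
term
Fall      1
Spring    6
Summer    7
Name: hours, dtype: int64
reset_index():
     term  hours
0    Fall      1
1  Spring      6
2  Summer      7
take 2 rows with smallest hours:
     term  hours
0    Fall      1
1  Spring      6
sort by hours:
     term  hours
0    Fall      1
1  Spring      6
mean of column 'hours' → 3.5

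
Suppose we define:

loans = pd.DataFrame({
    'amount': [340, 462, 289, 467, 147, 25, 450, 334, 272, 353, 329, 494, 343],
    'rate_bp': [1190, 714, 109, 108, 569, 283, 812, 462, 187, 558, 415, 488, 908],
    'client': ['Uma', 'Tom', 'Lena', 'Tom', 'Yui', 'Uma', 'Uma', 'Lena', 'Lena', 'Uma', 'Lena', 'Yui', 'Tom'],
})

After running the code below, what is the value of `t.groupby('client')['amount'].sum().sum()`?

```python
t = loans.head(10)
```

take first 10 rows:
   amount  rate_bp client
0     340     1190    Uma
1     462      714    Tom
2     289      109   Lena
3     467      108    Tom
4     147      569    Yui
5      25      283    Uma
6     450      812    Uma
7     334      462   Lena
8     272      187   Lena
9     353      558    Uma
group by client, sum of amount:
client
Lena     895
Tom      929
Uma     1168
Yui      147
Name: amount, dtype: int64
So sum() = 3139.

3139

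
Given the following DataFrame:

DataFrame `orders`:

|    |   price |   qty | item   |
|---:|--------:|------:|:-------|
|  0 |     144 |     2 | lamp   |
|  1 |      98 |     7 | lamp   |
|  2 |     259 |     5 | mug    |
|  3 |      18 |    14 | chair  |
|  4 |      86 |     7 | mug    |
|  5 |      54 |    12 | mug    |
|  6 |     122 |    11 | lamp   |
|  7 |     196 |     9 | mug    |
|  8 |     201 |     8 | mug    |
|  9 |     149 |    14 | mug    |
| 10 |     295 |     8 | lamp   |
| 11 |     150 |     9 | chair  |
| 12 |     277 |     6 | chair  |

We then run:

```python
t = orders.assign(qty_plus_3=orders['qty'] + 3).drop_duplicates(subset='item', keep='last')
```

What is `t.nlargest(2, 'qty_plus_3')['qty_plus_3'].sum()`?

add column qty_plus_3 = orders['qty'] + 3:
    price  qty   item  qty_plus_3
0     144    2   lamp           5
1      98    7   lamp          10
2     259    5    mug           8
3      18   14  chair          17
4      86    7    mug          10
5      54   12    mug          15
6     122   11   lamp          14
7     196    9    mug          12
8     201    8    mug          11
9     149   14    mug          17
10    295    8   lamp          11
11    150    9  chair          12
12    277    6  chair           9
drop duplicate item (keep=last):
    price  qty   item  qty_plus_3
9     149   14    mug          17
10    295    8   lamp          11
12    277    6  chair           9
take 2 rows with largest qty_plus_3:
    price  qty  item  qty_plus_3
9     149   14   mug          17
10    295    8  lamp          11
So sum() = 28.

28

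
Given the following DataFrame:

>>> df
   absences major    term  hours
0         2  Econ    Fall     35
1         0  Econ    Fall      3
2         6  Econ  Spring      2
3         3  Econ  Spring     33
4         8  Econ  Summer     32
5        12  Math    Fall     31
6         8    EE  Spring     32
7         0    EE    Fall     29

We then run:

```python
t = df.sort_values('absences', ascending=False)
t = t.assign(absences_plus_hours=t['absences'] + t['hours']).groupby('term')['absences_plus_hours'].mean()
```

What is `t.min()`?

sort by absences descending:
   absences major    term  hours
5        12  Math    Fall     31
4         8  Econ  Summer     32
6         8    EE  Spring     32
2         6  Econ  Spring      2
3         3  Econ  Spring     33
0         2  Econ    Fall     35
1         0  Econ    Fall      3
7         0    EE    Fall     29
add column absences_plus_hours = t['absences'] + t['hours']:
   absences major    term  hours  absences_plus_hours
5        12  Math    Fall     31                   43
4         8  Econ  Summer     32                   40
6         8    EE  Spring     32                   40
2         6  Econ  Spring      2                    8
3         3  Econ  Spring     33                   36
0         2  Econ    Fall     35                   37
1         0  Econ    Fall      3                    3
7         0    EE    Fall     29                   29
group by term, mean of absences_plus_hours:
term
Fall      28.0
Spring    28.0
Summer    40.0
Name: absences_plus_hours, dtype: float64

28.0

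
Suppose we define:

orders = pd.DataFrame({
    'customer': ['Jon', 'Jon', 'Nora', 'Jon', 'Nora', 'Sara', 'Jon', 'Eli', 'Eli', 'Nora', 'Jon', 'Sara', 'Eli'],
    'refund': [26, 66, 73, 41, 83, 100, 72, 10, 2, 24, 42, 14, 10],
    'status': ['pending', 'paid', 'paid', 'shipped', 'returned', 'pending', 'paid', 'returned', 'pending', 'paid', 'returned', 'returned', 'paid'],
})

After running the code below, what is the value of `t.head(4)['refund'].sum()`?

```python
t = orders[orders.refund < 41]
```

62

filter rows where refund < 41:
   customer  refund    status
0       Jon      26   pending
7       Eli      10  returned
8       Eli       2   pending
9      Nora      24      paid
11     Sara      14  returned
12      Eli      10      paid
take first 4 rows:
  customer  refund    status
0      Jon      26   pending
7      Eli      10  returned
8      Eli       2   pending
9     Nora      24      paid
sum of column 'refund' → 62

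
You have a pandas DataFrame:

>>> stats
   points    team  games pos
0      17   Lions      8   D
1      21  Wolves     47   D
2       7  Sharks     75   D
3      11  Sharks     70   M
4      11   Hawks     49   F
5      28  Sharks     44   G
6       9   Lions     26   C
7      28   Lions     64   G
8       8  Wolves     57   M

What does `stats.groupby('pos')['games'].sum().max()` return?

130

group by pos, sum of games:
pos
C     26
D    130
F     49
G    108
M    127
Name: games, dtype: int64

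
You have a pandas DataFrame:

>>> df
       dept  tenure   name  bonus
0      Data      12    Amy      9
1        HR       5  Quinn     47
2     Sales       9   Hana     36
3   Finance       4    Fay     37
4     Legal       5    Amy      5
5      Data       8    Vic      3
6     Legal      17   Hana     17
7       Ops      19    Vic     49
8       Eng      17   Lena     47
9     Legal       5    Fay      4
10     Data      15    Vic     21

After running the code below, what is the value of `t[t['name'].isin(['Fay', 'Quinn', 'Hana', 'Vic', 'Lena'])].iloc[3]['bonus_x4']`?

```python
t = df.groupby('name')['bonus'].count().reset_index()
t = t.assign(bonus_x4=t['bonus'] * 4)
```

4

group by name, count of bonus:
name
Amy      2
Fay      2
Hana     2
Lena     1
Quinn    1
Vic      3
Name: bonus, dtype: int64
reset_index():
    name  bonus
0    Amy      2
1    Fay      2
2   Hana      2
3   Lena      1
4  Quinn      1
5    Vic      3
add column bonus_x4 = t['bonus'] * 4:
    name  bonus  bonus_x4
0    Amy      2         8
1    Fay      2         8
2   Hana      2         8
3   Lena      1         4
4  Quinn      1         4
5    Vic      3        12
filter rows where name in ['Fay', 'Quinn', 'Hana', 'Vic', 'Lena']:
    name  bonus  bonus_x4
1    Fay      2         8
2   Hana      2         8
3   Lena      1         4
4  Quinn      1         4
5    Vic      3        12
The value at position 3, column 'bonus_x4' is 4.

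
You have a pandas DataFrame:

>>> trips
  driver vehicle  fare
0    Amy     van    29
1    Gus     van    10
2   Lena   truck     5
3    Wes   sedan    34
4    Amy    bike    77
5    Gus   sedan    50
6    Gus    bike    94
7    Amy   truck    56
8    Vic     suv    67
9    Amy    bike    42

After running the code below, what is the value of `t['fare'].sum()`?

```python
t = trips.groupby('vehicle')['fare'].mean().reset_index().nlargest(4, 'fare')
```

210.5

group by vehicle, mean of fare:
vehicle
bike     71.0
sedan    42.0
suv      67.0
truck    30.5
van      19.5
Name: fare, dtype: float64
reset_index():
  vehicle  fare
0    bike  71.0
1   sedan  42.0
2     suv  67.0
3   truck  30.5
4     van  19.5
take 4 rows with largest fare:
  vehicle  fare
0    bike  71.0
2     suv  67.0
1   sedan  42.0
3   truck  30.5
The sum of column 'fare' is 210.5.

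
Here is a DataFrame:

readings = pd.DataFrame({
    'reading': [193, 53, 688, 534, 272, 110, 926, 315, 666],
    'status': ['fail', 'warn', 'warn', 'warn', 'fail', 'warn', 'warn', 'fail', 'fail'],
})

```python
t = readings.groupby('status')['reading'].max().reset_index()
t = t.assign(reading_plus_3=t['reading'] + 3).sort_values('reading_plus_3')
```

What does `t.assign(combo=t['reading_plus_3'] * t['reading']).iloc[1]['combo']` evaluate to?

group by status, max of reading:
status
fail    666
warn    926
Name: reading, dtype: int64
reset_index():
  status  reading
0   fail      666
1   warn      926
add column reading_plus_3 = t['reading'] + 3:
  status  reading  reading_plus_3
0   fail      666             669
1   warn      926             929
sort by reading_plus_3:
  status  reading  reading_plus_3
0   fail      666             669
1   warn      926             929
add column combo = t['reading_plus_3'] * t['reading']:
  status  reading  reading_plus_3   combo
0   fail      666             669  445554
1   warn      926             929  860254

860254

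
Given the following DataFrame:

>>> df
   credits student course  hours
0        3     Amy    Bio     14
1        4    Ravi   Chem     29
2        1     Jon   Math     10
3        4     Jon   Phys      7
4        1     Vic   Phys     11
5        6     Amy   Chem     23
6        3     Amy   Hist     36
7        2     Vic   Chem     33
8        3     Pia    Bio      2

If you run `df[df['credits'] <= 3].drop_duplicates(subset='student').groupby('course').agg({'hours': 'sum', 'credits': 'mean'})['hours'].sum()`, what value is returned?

37

filter rows where credits <= 3:
   credits student course  hours
0        3     Amy    Bio     14
2        1     Jon   Math     10
4        1     Vic   Phys     11
6        3     Amy   Hist     36
7        2     Vic   Chem     33
8        3     Pia    Bio      2
drop duplicate student (keep=first):
   credits student course  hours
0        3     Amy    Bio     14
2        1     Jon   Math     10
4        1     Vic   Phys     11
8        3     Pia    Bio      2
group by course: sum(hours), mean(credits):
        hours  credits
course                
Bio        16      3.0
Math       10      1.0
Phys       11      1.0
Finally, sum of column 'hours' = 37.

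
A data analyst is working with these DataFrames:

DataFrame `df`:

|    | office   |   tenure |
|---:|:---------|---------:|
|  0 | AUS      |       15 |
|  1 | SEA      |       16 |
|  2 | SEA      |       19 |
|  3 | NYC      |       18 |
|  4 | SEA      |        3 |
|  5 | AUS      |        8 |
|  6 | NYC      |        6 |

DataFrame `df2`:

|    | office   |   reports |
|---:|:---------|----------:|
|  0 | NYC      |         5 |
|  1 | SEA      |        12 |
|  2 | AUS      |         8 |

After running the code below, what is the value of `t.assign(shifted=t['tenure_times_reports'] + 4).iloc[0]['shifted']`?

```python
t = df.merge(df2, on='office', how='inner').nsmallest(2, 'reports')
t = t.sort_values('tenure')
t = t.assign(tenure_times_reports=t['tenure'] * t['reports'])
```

34

merge on 'office' (how='inner') → 7 rows:
  office  tenure  reports
0    AUS      15        8
1    SEA      16       12
2    SEA      19       12
3    NYC      18        5
4    SEA       3       12
5    AUS       8        8
6    NYC       6        5
take 2 rows with smallest reports:
  office  tenure  reports
3    NYC      18        5
6    NYC       6        5
sort by tenure:
  office  tenure  reports
6    NYC       6        5
3    NYC      18        5
add column tenure_times_reports = t['tenure'] * t['reports']:
  office  tenure  reports  tenure_times_reports
6    NYC       6        5                    30
3    NYC      18        5                    90
add column shifted = t['tenure_times_reports'] + 4:
  office  tenure  reports  tenure_times_reports  shifted
6    NYC       6        5                    30       34
3    NYC      18        5                    90       94
Taking the value at position 0, column 'shifted' gives 34.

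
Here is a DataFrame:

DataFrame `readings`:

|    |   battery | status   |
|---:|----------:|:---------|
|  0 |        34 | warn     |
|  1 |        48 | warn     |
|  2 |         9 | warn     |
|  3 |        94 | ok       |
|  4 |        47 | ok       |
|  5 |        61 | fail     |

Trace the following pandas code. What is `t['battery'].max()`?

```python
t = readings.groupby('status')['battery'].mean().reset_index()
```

group by status, mean of battery:
status
fail    61.000000
ok      70.500000
warn    30.333333
Name: battery, dtype: float64
reset_index():
  status    battery
0   fail  61.000000
1     ok  70.500000
2   warn  30.333333

70.5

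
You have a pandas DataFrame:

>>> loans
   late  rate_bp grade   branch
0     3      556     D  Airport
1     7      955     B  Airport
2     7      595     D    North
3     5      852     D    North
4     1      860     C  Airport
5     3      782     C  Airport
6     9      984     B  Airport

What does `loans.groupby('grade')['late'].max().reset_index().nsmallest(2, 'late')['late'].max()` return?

group by grade, max of late:
grade
B    9
C    3
D    7
Name: late, dtype: int64
reset_index():
  grade  late
0     B     9
1     C     3
2     D     7
take 2 rows with smallest late:
  grade  late
1     C     3
2     D     7

7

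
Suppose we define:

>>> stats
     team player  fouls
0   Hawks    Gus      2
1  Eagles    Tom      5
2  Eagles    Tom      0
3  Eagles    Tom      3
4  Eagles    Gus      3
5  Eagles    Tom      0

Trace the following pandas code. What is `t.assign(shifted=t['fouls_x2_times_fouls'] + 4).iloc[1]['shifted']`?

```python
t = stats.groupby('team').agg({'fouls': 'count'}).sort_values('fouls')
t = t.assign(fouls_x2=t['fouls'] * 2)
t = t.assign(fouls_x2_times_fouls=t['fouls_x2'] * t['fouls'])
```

group by team, count of fouls:
        fouls
team         
Eagles      5
Hawks       1
sort by fouls:
        fouls
team         
Hawks       1
Eagles      5
add column fouls_x2 = t['fouls'] * 2:
        fouls  fouls_x2
team                   
Hawks       1         2
Eagles      5        10
add column fouls_x2_times_fouls = t['fouls_x2'] * t['fouls']:
        fouls  fouls_x2  fouls_x2_times_fouls
team                                         
Hawks       1         2                     2
Eagles      5        10                    50
add column shifted = t['fouls_x2_times_fouls'] + 4:
        fouls  fouls_x2  fouls_x2_times_fouls  shifted
team                                                  
Hawks       1         2                     2        6
Eagles      5        10                    50       54

54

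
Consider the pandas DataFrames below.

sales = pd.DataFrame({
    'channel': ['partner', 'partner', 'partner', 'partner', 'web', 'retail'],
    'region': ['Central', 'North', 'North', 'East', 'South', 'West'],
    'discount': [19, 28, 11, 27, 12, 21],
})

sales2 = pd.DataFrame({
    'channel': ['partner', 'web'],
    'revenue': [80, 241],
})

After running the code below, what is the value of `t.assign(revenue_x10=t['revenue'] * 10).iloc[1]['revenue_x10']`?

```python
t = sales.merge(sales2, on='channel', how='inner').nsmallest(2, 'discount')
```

merge on 'channel' (how='inner') → 5 rows:
   channel   region  discount  revenue
0  partner  Central        19       80
1  partner    North        28       80
2  partner    North        11       80
3  partner     East        27       80
4      web    South        12      241
take 2 rows with smallest discount:
   channel region  discount  revenue
2  partner  North        11       80
4      web  South        12      241
add column revenue_x10 = t['revenue'] * 10:
   channel region  discount  revenue  revenue_x10
2  partner  North        11       80          800
4      web  South        12      241         2410
Then the value at position 1, column 'revenue_x10': 2410

2410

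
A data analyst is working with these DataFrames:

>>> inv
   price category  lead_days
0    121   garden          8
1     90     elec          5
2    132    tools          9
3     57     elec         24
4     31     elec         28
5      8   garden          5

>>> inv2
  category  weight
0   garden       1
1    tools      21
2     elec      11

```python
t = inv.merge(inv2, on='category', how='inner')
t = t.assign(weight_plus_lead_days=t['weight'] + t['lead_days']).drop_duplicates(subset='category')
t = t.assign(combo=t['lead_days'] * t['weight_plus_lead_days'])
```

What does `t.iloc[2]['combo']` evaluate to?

270

merge on 'category' (how='inner') → 6 rows:
   price category  lead_days  weight
0    121   garden          8       1
1     90     elec          5      11
2    132    tools          9      21
3     57     elec         24      11
4     31     elec         28      11
5      8   garden          5       1
add column weight_plus_lead_days = t['weight'] + t['lead_days']:
   price category  lead_days  weight  weight_plus_lead_days
0    121   garden          8       1                      9
1     90     elec          5      11                     16
2    132    tools          9      21                     30
3     57     elec         24      11                     35
4     31     elec         28      11                     39
5      8   garden          5       1                      6
drop duplicate category (keep=first):
   price category  lead_days  weight  weight_plus_lead_days
0    121   garden          8       1                      9
1     90     elec          5      11                     16
2    132    tools          9      21                     30
add column combo = t['lead_days'] * t['weight_plus_lead_days']:
   price category  lead_days  weight  weight_plus_lead_days  combo
0    121   garden          8       1                      9     72
1     90     elec          5      11                     16     80
2    132    tools          9      21                     30    270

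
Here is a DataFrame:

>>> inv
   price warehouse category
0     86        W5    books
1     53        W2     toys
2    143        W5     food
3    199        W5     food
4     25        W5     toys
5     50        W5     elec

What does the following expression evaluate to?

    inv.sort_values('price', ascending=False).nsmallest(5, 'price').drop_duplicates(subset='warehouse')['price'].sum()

sort by price descending:
   price warehouse category
3    199        W5     food
2    143        W5     food
0     86        W5    books
1     53        W2     toys
5     50        W5     elec
4     25        W5     toys
take 5 rows with smallest price:
   price warehouse category
4     25        W5     toys
5     50        W5     elec
1     53        W2     toys
0     86        W5    books
2    143        W5     food
drop duplicate warehouse (keep=first):
   price warehouse category
4     25        W5     toys
1     53        W2     toys
Reading off the sum of column 'price', we get 78.

78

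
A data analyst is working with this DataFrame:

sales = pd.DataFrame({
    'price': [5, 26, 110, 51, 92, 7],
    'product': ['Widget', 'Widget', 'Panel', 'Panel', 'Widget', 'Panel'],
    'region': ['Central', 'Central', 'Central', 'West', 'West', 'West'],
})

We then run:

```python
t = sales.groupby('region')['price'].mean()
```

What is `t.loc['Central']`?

47.0

group by region, mean of price:
region
Central    47.0
West       50.0
Name: price, dtype: float64
value at index 'Central' → 47.0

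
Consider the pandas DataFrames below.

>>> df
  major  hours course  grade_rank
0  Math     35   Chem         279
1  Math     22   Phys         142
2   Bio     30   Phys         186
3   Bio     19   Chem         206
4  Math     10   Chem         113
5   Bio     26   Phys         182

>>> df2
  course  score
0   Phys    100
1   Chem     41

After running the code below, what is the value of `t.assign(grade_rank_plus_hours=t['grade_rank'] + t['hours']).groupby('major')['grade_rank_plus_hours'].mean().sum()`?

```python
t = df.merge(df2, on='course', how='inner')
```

merge on 'course' (how='inner') → 6 rows:
  major  hours course  grade_rank  score
0  Math     35   Chem         279     41
1  Math     22   Phys         142    100
2   Bio     30   Phys         186    100
3   Bio     19   Chem         206     41
4  Math     10   Chem         113     41
5   Bio     26   Phys         182    100
add column grade_rank_plus_hours = t['grade_rank'] + t['hours']:
  major  hours course  grade_rank  score  grade_rank_plus_hours
0  Math     35   Chem         279     41                    314
1  Math     22   Phys         142    100                    164
2   Bio     30   Phys         186    100                    216
3   Bio     19   Chem         206     41                    225
4  Math     10   Chem         113     41                    123
5   Bio     26   Phys         182    100                    208
group by major, mean of grade_rank_plus_hours:
major
Bio     216.333333
Math    200.333333
Name: grade_rank_plus_hours, dtype: float64

416.666666667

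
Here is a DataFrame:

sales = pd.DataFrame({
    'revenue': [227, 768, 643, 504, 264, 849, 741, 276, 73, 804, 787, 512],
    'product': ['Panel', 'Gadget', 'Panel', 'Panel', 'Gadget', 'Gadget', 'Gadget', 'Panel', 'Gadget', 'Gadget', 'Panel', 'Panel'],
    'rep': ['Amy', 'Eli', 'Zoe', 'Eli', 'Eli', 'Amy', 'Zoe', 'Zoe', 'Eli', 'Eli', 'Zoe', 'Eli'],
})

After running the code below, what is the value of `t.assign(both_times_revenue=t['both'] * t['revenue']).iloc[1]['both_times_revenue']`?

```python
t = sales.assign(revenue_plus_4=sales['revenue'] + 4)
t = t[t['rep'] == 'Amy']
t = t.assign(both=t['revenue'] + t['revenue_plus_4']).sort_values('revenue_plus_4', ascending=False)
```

add column revenue_plus_4 = sales['revenue'] + 4:
    revenue product  rep  revenue_plus_4
0       227   Panel  Amy             231
1       768  Gadget  Eli             772
2       643   Panel  Zoe             647
3       504   Panel  Eli             508
4       264  Gadget  Eli             268
5       849  Gadget  Amy             853
6       741  Gadget  Zoe             745
7       276   Panel  Zoe             280
8        73  Gadget  Eli              77
9       804  Gadget  Eli             808
10      787   Panel  Zoe             791
11      512   Panel  Eli             516
filter rows where rep == 'Amy':
   revenue product  rep  revenue_plus_4
0      227   Panel  Amy             231
5      849  Gadget  Amy             853
add column both = t['revenue'] + t['revenue_plus_4']:
   revenue product  rep  revenue_plus_4  both
0      227   Panel  Amy             231   458
5      849  Gadget  Amy             853  1702
sort by revenue_plus_4 descending:
   revenue product  rep  revenue_plus_4  both
5      849  Gadget  Amy             853  1702
0      227   Panel  Amy             231   458
add column both_times_revenue = t['both'] * t['revenue']:
   revenue product  rep  revenue_plus_4  both  both_times_revenue
5      849  Gadget  Amy             853  1702             1444998
0      227   Panel  Amy             231   458              103966
The value at position 1, column 'both_times_revenue' is 103966.

103966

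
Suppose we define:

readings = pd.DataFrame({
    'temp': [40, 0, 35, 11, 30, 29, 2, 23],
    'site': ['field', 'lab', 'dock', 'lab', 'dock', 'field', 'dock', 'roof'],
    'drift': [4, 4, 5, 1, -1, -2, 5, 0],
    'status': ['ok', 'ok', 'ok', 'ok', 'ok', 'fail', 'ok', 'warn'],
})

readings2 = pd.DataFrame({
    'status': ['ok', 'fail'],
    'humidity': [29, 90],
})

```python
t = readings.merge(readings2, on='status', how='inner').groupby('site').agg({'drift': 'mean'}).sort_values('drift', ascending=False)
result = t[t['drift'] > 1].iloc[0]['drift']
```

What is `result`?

merge on 'status' (how='inner') → 7 rows:
   temp   site  drift status  humidity
0    40  field      4     ok        29
1     0    lab      4     ok        29
2    35   dock      5     ok        29
3    11    lab      1     ok        29
4    30   dock     -1     ok        29
5    29  field     -2   fail        90
6     2   dock      5     ok        29
group by site, mean of drift:
       drift
site        
dock     3.0
field    1.0
lab      2.5
sort by drift descending:
       drift
site        
dock     3.0
lab      2.5
field    1.0
filter rows where drift > 1:
      drift
site       
dock    3.0
lab     2.5

3.0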